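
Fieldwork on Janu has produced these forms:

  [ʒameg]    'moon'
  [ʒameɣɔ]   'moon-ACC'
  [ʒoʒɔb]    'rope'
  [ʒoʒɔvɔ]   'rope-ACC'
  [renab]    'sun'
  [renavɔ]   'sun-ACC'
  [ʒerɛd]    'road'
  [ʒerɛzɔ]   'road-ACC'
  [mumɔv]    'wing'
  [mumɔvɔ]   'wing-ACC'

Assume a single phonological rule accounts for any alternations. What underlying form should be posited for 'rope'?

In [ʒoʒɔb] and [ʒoʒɔvɔ] the final segment of 'rope' alternates: [b] ~ [v].
If /v/ were underlying and a rule turned it into [b] in isolation, 'wing' would also alternate; but it has [v] in both [mumɔv] and [mumɔvɔ].
Therefore /b/ is basic and [v] is derived by intervocalic spirantization (voiced stops become fricatives between vowels).
Hence 'rope' is /ʒoʒɔb/ underlyingly.

/ʒoʒɔb/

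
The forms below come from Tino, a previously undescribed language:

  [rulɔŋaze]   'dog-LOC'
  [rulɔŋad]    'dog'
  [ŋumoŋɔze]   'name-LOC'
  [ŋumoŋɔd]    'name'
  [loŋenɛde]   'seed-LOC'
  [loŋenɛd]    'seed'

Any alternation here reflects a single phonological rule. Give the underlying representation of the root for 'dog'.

'dog' shows [z] ~ [d] at the end of the stem ([rulɔŋaze] vs [rulɔŋad]).
If /d/ were underlying and a rule turned it into [z] before the LOC suffix, 'seed' would also alternate; but it has [d] in both [loŋenɛde] and [loŋenɛd].
Therefore /z/ is basic and [d] is derived by word-final hardening (voiced fricatives become stops word-finally).
The underlying form of 'dog' is therefore /rulɔŋaz/.

/rulɔŋaz/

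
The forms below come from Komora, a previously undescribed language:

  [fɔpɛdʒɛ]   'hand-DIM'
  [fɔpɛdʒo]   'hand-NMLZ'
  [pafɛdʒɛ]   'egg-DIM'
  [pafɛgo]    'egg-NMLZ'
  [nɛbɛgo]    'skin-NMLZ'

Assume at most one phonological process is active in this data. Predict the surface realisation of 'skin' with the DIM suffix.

[nɛbɛdʒɛ]

In [pafɛdʒɛ] and [pafɛgo] the final segment of 'egg' alternates: [dʒ] ~ [g].
If /dʒ/ were underlying and a rule turned it into [g] before the NMLZ suffix, 'hand' would also alternate; but it has [dʒ] in both [fɔpɛdʒɛ] and [fɔpɛdʒo].
So /g/ is underlying, and a rule of palatalization before a front vowel — /g/ becomes palato-alveolar [dʒ] before a front vowel — gives [dʒ].
The one attested form of 'skin', [nɛbɛgo], shows underlying /nɛbɛg/. Applying the same rule before a front vowel gives [nɛbɛdʒɛ].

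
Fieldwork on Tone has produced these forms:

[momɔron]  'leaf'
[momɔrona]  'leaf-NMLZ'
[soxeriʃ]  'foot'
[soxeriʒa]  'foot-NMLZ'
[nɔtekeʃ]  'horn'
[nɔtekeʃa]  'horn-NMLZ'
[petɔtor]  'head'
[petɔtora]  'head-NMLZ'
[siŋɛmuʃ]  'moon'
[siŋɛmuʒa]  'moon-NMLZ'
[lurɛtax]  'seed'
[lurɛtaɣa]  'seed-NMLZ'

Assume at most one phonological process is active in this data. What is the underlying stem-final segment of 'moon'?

/ʒ/

The stem for 'moon' ends in [ʃ] in [siŋɛmuʃ] but [ʒ] in [siŋɛmuʒa].
Compare 'horn', with invariant [ʃ] in [nɔtekeʃ] and [nɔtekeʃa]: an analysis with underlying /ʃ/ and a rule producing [ʒ] before the NMLZ suffix would wrongly predict alternation here too.
The underlying segment must be /ʒ/; voiced obstruents become voiceless word-finally, yielding [ʃ] there.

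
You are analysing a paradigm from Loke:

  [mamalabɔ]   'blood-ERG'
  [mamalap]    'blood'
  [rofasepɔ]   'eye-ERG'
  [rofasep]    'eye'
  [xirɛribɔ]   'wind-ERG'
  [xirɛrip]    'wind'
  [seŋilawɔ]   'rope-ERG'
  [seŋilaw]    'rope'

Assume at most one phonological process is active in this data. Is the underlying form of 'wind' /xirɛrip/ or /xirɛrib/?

The stem for 'wind' ends in [b] in [xirɛribɔ] but [p] in [xirɛrip].
If /p/ were underlying and a rule turned it into [b] before the ERG suffix, 'eye' would also alternate; but it has [p] in both [rofasepɔ] and [rofasep].
Therefore /b/ is basic and [p] is derived by word-final obstruent devoicing (voiced obstruents become voiceless word-finally).

/xirɛrib/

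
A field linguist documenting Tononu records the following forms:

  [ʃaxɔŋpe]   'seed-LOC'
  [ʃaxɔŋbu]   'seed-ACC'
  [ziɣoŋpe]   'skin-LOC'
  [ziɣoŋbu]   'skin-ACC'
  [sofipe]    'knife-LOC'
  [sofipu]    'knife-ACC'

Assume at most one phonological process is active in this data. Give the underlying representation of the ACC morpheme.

The ACC morpheme has two allomorphs, [-bu] and [-pu].
The LOC suffix, which begins with [p], is invariant after every stem; so [p] is not altered by any rule here.
So the underlying form is /-bu/, and voiced stops become voiceless after a vowel.

/-bu/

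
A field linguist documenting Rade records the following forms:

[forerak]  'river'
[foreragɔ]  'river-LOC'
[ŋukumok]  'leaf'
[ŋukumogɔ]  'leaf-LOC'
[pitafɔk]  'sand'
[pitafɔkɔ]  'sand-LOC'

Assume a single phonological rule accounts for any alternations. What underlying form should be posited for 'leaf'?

The stem for 'leaf' ends in [k] in [ŋukumok] but [g] in [ŋukumogɔ].
If /k/ were underlying and a rule turned it into [g] before the LOC suffix, 'sand' would also alternate; but it has [k] in both [pitafɔk] and [pitafɔkɔ].
The alternation reflects word-final obstruent devoicing: voiced obstruents become voiceless word-finally. /g/ is underlying.

/ŋukumog/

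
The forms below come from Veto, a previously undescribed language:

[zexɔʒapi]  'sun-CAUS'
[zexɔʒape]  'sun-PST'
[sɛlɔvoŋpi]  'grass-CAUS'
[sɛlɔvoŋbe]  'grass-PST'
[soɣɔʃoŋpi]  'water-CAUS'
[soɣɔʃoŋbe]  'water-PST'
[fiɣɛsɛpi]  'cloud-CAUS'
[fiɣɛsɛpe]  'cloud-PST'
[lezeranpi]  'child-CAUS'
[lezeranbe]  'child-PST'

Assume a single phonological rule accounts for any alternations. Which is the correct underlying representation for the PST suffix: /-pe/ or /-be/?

The PST suffix surfaces as [-be] and [-pe], depending on the final segment of the stem.
By contrast the CAUS suffix keeps its initial [p] throughout — that segment must be underlying.
The PST suffix is therefore /-be/ underlyingly, with post-vocalic devoicing: voiced stops become voiceless after a vowel.

/-be/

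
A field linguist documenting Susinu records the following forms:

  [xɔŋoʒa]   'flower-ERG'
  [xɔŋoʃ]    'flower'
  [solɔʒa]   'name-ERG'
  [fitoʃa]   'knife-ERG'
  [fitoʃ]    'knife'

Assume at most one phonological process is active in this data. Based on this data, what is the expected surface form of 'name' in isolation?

The root 'flower' surfaces as [xɔŋoʒa] and [xɔŋoʃ], with a stem-final [ʒ] ~ [ʃ] alternation.
Compare 'knife', with invariant [ʃ] in [fitoʃa] and [fitoʃ]: an analysis with underlying /ʃ/ and a rule producing [ʒ] before the ERG suffix would wrongly predict alternation here too.
The alternation reflects word-final obstruent devoicing: voiced obstruents become voiceless word-finally. /ʒ/ is underlying.
The one attested form of 'name', [solɔʒa], shows underlying /solɔʒ/. Applying the same rule word-finally gives [solɔʃ].

[solɔʃ]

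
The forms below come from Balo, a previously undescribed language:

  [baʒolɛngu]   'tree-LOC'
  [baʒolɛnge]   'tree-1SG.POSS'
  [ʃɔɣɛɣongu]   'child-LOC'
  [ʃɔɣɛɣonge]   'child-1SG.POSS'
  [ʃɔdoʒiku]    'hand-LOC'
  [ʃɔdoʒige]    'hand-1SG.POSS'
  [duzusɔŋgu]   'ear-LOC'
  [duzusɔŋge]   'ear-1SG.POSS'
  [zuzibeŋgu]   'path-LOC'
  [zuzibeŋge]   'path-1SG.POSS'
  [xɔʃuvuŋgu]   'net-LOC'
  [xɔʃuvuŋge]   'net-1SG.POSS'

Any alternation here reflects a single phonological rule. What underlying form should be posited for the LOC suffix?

/-ku/

The LOC suffix surfaces as [-gu] and [-ku], depending on the final segment of the stem.
By contrast the 1SG.POSS suffix keeps its initial [g] throughout — that segment must be underlying.
The LOC suffix is therefore /-ku/ underlyingly, with post-nasal voicing: voiceless stops become voiced after a nasal.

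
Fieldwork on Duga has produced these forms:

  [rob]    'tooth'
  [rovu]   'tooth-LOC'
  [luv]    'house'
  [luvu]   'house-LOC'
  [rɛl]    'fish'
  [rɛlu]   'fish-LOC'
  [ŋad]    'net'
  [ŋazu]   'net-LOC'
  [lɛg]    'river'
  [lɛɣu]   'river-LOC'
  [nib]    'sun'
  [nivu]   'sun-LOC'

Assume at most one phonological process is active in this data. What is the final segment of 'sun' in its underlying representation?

The root 'sun' surfaces as [nib] and [nivu], with a stem-final [b] ~ [v] alternation.
If /v/ were underlying and a rule turned it into [b] in isolation, 'house' would also alternate; but it has [v] in both [luv] and [luvu].
The underlying segment must be /b/; voiced stops become fricatives between vowels, yielding [v] there.

/b/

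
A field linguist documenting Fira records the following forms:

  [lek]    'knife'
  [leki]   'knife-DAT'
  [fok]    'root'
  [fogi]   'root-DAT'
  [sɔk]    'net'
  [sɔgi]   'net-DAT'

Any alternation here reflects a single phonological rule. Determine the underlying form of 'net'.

/sɔg/

'net' shows [k] ~ [g] at the end of the stem ([sɔk] vs [sɔgi]).
Compare 'knife', with invariant [k] in [lek] and [leki]: an analysis with underlying /k/ and a rule producing [g] before the DAT suffix would wrongly predict alternation here too.
Therefore /g/ is basic and [k] is derived by word-final obstruent devoicing (voiced obstruents become voiceless word-finally).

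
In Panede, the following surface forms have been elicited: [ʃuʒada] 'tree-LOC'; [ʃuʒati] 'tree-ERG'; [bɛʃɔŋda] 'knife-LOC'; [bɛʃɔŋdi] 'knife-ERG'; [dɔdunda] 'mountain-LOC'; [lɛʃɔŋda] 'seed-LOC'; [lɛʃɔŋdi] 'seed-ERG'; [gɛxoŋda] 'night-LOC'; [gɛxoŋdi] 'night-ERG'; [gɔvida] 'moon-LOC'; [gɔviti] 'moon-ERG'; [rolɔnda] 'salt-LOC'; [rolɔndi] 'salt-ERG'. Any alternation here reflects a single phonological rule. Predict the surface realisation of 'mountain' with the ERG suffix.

The ERG morpheme has two allomorphs, [-di] and [-ti].
The LOC suffix, which begins with [d], is invariant after every stem; so [d] is not altered by any rule here.
The ERG suffix is therefore /-ti/ underlyingly, with post-nasal voicing: voiceless stops become voiced after a nasal.
After 'mountain', which ends in a nasal, the suffix surfaces as [-di], giving [dɔdundi].

[dɔdundi]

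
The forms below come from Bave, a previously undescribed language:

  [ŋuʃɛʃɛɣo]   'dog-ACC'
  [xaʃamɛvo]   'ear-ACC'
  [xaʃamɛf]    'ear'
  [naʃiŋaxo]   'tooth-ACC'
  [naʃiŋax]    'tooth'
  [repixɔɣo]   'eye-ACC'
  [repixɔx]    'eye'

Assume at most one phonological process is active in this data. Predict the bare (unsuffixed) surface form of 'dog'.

The root 'eye' surfaces as [repixɔɣo] and [repixɔx], with a stem-final [ɣ] ~ [x] alternation.
The stem 'tooth' ([naʃiŋaxo], [naʃiŋax]) shows [x] unchanged in both environments, so [x] cannot be basic with [ɣ] derived before the ACC suffix.
Therefore /ɣ/ is basic and [x] is derived by word-final obstruent devoicing (voiced obstruents become voiceless word-finally).
The one attested form of 'dog', [ŋuʃɛʃɛɣo], shows underlying /ŋuʃɛʃɛɣ/. Applying the same rule word-finally gives [ŋuʃɛʃɛx].

[ŋuʃɛʃɛx]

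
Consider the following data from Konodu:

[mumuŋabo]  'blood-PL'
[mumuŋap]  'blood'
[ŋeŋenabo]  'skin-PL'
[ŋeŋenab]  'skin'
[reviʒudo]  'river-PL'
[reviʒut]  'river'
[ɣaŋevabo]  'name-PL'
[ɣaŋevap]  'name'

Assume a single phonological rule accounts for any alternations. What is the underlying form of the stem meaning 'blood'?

The root 'blood' surfaces as [mumuŋabo] and [mumuŋap], with a stem-final [b] ~ [p] alternation.
Compare 'skin', with invariant [b] in [ŋeŋenabo] and [ŋeŋenab]: an analysis with underlying /b/ and a rule producing [p] in isolation would wrongly predict alternation here too.
So /p/ is underlying, and a rule of intervocalic voicing — voiceless stops become voiced between vowels — gives [b].

/mumuŋap/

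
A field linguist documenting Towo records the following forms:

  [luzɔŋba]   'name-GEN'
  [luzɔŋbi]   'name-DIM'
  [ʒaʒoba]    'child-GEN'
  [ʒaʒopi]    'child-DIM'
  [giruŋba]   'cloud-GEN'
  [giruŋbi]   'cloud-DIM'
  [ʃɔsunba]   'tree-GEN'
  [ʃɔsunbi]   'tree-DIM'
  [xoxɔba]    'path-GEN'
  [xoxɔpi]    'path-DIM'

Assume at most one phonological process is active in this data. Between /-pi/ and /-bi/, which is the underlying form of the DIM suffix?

/-pi/

The DIM morpheme has two allomorphs, [-bi] and [-pi].
The GEN suffix, which begins with [b], is invariant after every stem; so [b] is not altered by any rule here.
The DIM suffix is therefore /-pi/ underlyingly, with post-nasal voicing: voiceless stops become voiced after a nasal.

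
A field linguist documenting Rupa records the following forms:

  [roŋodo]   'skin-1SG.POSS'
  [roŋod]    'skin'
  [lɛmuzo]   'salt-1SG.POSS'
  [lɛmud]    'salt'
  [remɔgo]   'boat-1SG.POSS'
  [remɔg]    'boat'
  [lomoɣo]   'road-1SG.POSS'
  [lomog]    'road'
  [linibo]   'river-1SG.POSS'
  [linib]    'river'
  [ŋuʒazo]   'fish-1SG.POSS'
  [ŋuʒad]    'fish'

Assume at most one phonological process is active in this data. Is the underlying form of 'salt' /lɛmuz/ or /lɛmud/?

The root 'salt' surfaces as [lɛmuzo] and [lɛmud], with a stem-final [z] ~ [d] alternation.
But 'skin' keeps [d] in both environments ([roŋodo], [roŋod]), so there is no rule changing /d/ to [z] before the 1SG.POSS suffix.
Therefore /z/ is basic and [d] is derived by word-final hardening (voiced fricatives become stops word-finally).

/lɛmuz/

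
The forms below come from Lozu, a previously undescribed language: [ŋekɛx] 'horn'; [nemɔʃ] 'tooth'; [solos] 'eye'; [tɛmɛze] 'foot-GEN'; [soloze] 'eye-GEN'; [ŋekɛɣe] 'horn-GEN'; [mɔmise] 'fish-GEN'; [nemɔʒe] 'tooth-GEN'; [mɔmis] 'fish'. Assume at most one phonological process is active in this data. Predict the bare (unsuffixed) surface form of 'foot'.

[tɛmɛs]

In [soloze] and [solos] the final segment of 'eye' alternates: [z] ~ [s].
But 'fish' keeps [s] in both environments ([mɔmise], [mɔmis]), so there is no rule changing /s/ to [z] before the GEN suffix.
The underlying segment must be /z/; voiced obstruents become voiceless word-finally, yielding [s] there.
From [tɛmɛze] the stem 'foot' is /tɛmɛz/; word-finally this yields [tɛmɛs].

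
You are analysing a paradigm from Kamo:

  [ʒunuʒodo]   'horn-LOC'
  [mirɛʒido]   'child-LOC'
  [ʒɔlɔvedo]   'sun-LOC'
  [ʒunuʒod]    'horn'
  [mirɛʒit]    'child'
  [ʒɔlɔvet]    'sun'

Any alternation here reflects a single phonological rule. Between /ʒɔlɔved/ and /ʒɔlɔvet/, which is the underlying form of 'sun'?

The root 'sun' surfaces as [ʒɔlɔvet] and [ʒɔlɔvedo], with a stem-final [t] ~ [d] alternation.
But 'horn' keeps [d] in both environments ([ʒunuʒod], [ʒunuʒodo]), so there is no rule changing /d/ to [t] in isolation.
So /t/ is underlying, and a rule of intervocalic voicing — voiceless stops become voiced between vowels — gives [d].

/ʒɔlɔvet/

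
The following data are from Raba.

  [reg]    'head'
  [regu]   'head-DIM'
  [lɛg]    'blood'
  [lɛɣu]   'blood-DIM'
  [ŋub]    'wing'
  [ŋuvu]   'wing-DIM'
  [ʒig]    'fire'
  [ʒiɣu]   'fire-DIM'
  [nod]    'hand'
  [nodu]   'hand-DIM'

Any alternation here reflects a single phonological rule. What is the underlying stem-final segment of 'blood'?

/ɣ/

The stem for 'blood' ends in [g] in [lɛg] but [ɣ] in [lɛɣu].
If /g/ were underlying and a rule turned it into [ɣ] before the DIM suffix, 'head' would also alternate; but it has [g] in both [reg] and [regu].
The underlying segment must be /ɣ/; voiced fricatives become stops word-finally, yielding [g] there.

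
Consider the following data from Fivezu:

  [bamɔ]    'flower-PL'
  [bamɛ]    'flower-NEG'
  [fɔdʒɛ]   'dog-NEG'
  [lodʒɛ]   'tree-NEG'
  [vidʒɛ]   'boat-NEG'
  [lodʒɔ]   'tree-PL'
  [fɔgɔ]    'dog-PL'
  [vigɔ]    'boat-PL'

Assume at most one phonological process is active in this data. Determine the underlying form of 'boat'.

/vig/

'boat' shows [dʒ] ~ [g] at the end of the stem ([vidʒɛ] vs [vigɔ]).
The stem 'tree' ([lodʒɛ], [lodʒɔ]) shows [dʒ] unchanged in both environments, so [dʒ] cannot be basic with [g] derived before the PL suffix.
Therefore /g/ is basic and [dʒ] is derived by palatalization before a front vowel (/g/ becomes palato-alveolar [dʒ] before a front vowel).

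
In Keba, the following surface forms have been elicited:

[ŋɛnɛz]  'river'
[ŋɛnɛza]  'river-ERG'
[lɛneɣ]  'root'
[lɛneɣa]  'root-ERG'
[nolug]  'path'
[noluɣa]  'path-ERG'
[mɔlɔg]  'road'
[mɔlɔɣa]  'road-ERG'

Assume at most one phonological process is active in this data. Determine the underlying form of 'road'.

'road' shows [g] ~ [ɣ] at the end of the stem ([mɔlɔg] vs [mɔlɔɣa]).
If /ɣ/ were underlying and a rule turned it into [g] in isolation, 'root' would also alternate; but it has [ɣ] in both [lɛneɣ] and [lɛneɣa].
Therefore /g/ is basic and [ɣ] is derived by intervocalic spirantization (voiced stops become fricatives between vowels).
The underlying form of 'road' is therefore /mɔlɔg/.

/mɔlɔg/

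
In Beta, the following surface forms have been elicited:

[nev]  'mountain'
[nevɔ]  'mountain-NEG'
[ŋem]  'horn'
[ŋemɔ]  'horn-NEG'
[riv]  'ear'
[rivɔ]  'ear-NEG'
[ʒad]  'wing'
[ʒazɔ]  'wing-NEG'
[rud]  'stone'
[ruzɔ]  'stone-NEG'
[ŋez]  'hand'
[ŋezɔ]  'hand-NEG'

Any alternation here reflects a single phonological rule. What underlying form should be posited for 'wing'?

The stem for 'wing' ends in [d] in [ʒad] but [z] in [ʒazɔ].
Compare 'hand', with invariant [z] in [ŋez] and [ŋezɔ]: an analysis with underlying /z/ and a rule producing [d] in isolation would wrongly predict alternation here too.
So /d/ is underlying, and a rule of intervocalic spirantization — voiced stops become fricatives between vowels — gives [z].
Hence 'wing' is /ʒad/ underlyingly.

/ʒad/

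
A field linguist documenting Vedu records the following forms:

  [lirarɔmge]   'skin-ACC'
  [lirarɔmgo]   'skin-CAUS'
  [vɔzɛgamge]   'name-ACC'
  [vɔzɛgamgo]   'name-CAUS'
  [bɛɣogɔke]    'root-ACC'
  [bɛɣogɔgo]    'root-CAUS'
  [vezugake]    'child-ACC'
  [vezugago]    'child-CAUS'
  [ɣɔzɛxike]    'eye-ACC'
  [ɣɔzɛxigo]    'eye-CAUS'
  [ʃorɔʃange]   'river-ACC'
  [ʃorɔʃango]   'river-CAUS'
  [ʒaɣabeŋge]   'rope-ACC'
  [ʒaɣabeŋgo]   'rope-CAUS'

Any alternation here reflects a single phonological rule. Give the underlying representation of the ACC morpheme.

The ACC morpheme has two allomorphs, [-ge] and [-ke].
The CAUS suffix, which begins with [g], is invariant after every stem; so [g] is not altered by any rule here.
So the underlying form is /-ke/, and voiceless stops become voiced after a nasal.

/-ke/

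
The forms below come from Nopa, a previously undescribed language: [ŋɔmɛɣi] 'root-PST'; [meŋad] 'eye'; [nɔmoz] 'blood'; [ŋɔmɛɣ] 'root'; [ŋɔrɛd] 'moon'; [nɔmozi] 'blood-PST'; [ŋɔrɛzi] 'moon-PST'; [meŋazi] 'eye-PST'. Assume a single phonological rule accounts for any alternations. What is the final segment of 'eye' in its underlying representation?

'eye' shows [d] ~ [z] at the end of the stem ([meŋad] vs [meŋazi]).
The stem 'blood' ([nɔmoz], [nɔmozi]) shows [z] unchanged in both environments, so [z] cannot be basic with [d] derived in isolation.
Therefore /d/ is basic and [z] is derived by intervocalic spirantization (voiced stops become fricatives between vowels).

/d/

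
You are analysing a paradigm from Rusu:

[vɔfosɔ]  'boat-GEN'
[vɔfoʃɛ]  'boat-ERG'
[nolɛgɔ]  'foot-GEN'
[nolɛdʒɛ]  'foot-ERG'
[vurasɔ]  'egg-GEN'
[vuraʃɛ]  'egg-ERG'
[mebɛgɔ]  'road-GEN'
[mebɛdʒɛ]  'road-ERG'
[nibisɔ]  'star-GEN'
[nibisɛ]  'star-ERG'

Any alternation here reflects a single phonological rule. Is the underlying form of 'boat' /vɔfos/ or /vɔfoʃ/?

/vɔfoʃ/

In [vɔfosɔ] and [vɔfoʃɛ] the final segment of 'boat' alternates: [s] ~ [ʃ].
If /s/ were underlying and a rule turned it into [ʃ] before the ERG suffix, 'star' would also alternate; but it has [s] in both [nibisɔ] and [nibisɛ].
The alternation reflects depalatalization: palato-alveolar /dʒ/ and /ʃ/ become [g] and [s] when no front vowel follows. /ʃ/ is underlying.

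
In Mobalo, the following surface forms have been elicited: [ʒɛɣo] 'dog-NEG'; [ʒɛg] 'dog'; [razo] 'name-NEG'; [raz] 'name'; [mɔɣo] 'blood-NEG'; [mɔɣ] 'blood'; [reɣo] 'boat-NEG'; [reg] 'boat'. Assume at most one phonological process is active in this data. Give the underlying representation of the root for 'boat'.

/reg/

The stem for 'boat' ends in [ɣ] in [reɣo] but [g] in [reg].
If /ɣ/ were underlying and a rule turned it into [g] in isolation, 'blood' would also alternate; but it has [ɣ] in both [mɔɣo] and [mɔɣ].
Therefore /g/ is basic and [ɣ] is derived by intervocalic spirantization (voiced stops become fricatives between vowels).
The underlying form of 'boat' is therefore /reg/.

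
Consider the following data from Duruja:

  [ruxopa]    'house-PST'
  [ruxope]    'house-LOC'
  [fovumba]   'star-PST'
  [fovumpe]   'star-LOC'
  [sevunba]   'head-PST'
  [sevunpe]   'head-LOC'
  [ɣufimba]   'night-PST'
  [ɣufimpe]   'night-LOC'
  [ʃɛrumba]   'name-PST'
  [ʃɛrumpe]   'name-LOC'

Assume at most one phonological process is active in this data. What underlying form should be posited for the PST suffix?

The PST morpheme has two allomorphs, [-ba] and [-pa].
The LOC suffix, which begins with [p], is invariant after every stem; so [p] is not altered by any rule here.
So the underlying form is /-ba/, and voiced stops become voiceless after a vowel.

/-ba/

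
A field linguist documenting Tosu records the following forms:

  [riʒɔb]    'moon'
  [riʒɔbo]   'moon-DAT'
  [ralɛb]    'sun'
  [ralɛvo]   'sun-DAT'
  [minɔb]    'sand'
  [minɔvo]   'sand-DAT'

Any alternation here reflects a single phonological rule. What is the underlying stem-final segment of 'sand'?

/v/

The stem for 'sand' ends in [b] in [minɔb] but [v] in [minɔvo].
The stem 'moon' ([riʒɔb], [riʒɔbo]) shows [b] unchanged in both environments, so [b] cannot be basic with [v] derived before the DAT suffix.
The underlying segment must be /v/; voiced fricatives become stops word-finally, yielding [b] there.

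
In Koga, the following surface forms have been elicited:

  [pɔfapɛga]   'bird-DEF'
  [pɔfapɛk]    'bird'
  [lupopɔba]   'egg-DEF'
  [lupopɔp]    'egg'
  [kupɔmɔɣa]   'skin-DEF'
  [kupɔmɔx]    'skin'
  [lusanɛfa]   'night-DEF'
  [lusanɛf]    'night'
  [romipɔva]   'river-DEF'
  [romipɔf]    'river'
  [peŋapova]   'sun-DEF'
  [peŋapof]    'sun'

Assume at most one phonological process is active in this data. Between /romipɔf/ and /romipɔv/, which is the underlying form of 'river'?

The root 'river' surfaces as [romipɔva] and [romipɔf], with a stem-final [v] ~ [f] alternation.
But 'night' keeps [f] in both environments ([lusanɛfa], [lusanɛf]), so there is no rule changing /f/ to [v] before the DEF suffix.
The underlying segment must be /v/; voiced obstruents become voiceless word-finally, yielding [f] there.

/romipɔv/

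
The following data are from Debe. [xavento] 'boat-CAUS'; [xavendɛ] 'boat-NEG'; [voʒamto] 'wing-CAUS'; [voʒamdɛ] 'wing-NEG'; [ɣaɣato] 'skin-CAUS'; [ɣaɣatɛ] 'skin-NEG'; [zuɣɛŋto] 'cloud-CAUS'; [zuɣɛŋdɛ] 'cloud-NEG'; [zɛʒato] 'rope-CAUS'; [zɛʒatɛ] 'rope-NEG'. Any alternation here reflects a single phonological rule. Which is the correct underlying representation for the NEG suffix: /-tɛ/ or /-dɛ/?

The NEG morpheme has two allomorphs, [-dɛ] and [-tɛ].
By contrast the CAUS suffix keeps its initial [t] throughout — that segment must be underlying.
So the underlying form is /-dɛ/, and voiced stops become voiceless after a vowel.

/-dɛ/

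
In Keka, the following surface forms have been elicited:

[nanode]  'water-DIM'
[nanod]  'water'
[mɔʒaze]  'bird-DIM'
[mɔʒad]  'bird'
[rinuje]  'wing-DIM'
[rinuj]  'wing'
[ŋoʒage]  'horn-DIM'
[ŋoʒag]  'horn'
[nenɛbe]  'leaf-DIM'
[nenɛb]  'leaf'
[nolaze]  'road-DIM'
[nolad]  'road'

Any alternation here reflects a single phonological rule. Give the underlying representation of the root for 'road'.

In [nolaze] and [nolad] the final segment of 'road' alternates: [z] ~ [d].
Compare 'water', with invariant [d] in [nanode] and [nanod]: an analysis with underlying /d/ and a rule producing [z] before the DIM suffix would wrongly predict alternation here too.
The alternation reflects word-final hardening: voiced fricatives become stops word-finally. /z/ is underlying.
So 'road' = /nolaz/.

/nolaz/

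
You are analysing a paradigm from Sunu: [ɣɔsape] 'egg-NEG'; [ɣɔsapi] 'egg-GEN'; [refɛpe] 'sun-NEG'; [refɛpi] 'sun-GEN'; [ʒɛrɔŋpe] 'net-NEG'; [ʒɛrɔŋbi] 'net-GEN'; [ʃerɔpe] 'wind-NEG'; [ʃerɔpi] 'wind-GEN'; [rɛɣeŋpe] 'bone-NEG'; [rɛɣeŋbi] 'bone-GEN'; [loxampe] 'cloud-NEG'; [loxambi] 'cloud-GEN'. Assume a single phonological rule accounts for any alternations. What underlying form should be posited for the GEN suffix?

/-bi/

The GEN suffix surfaces as [-bi] and [-pi], depending on the final segment of the stem.
By contrast the NEG suffix keeps its initial [p] throughout — that segment must be underlying.
So the underlying form is /-bi/, and voiced stops become voiceless after a vowel.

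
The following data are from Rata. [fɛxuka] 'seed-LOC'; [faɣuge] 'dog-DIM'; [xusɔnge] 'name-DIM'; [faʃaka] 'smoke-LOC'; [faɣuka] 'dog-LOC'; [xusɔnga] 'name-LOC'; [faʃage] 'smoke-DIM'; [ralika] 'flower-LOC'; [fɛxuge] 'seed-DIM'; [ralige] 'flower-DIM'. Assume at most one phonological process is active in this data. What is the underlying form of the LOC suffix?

The LOC morpheme has two allomorphs, [-ga] and [-ka].
By contrast the DIM suffix keeps its initial [g] throughout — that segment must be underlying.
So the underlying form is /-ka/, and voiceless stops become voiced after a nasal.

/-ka/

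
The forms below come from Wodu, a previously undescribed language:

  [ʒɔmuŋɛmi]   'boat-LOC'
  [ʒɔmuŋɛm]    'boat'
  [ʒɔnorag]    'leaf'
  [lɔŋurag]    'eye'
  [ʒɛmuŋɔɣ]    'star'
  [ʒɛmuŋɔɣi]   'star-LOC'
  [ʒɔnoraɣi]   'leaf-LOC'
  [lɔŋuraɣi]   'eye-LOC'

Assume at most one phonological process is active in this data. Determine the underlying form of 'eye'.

The root 'eye' surfaces as [lɔŋuraɣi] and [lɔŋurag], with a stem-final [ɣ] ~ [g] alternation.
The stem 'star' ([ʒɛmuŋɔɣi], [ʒɛmuŋɔɣ]) shows [ɣ] unchanged in both environments, so [ɣ] cannot be basic with [g] derived in isolation.
The alternation reflects intervocalic spirantization: voiced stops become fricatives between vowels. /g/ is underlying.
So 'eye' = /lɔŋurag/.

/lɔŋurag/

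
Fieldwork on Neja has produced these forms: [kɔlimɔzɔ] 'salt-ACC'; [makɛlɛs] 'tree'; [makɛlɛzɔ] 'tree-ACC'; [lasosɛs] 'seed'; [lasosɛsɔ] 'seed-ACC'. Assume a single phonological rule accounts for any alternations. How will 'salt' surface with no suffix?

[kɔlimɔs]

The stem for 'tree' ends in [s] in [makɛlɛs] but [z] in [makɛlɛzɔ].
The stem 'seed' ([lasosɛs], [lasosɛsɔ]) shows [s] unchanged in both environments, so [s] cannot be basic with [z] derived before the ACC suffix.
So /z/ is underlying, and a rule of word-final obstruent devoicing — voiced obstruents become voiceless word-finally — gives [s].
The one attested form of 'salt', [kɔlimɔzɔ], shows underlying /kɔlimɔz/. Applying the same rule word-finally gives [kɔlimɔs].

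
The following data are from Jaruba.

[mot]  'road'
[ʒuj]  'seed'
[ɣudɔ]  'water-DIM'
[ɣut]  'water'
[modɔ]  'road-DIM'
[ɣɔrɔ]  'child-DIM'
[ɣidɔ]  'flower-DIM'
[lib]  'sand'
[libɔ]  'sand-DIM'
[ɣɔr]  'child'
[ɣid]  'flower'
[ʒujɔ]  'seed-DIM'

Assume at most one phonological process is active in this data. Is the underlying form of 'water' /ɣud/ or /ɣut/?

/ɣut/

The root 'water' surfaces as [ɣudɔ] and [ɣut], with a stem-final [d] ~ [t] alternation.
If /d/ were underlying and a rule turned it into [t] in isolation, 'flower' would also alternate; but it has [d] in both [ɣidɔ] and [ɣid].
Therefore /t/ is basic and [d] is derived by intervocalic voicing (voiceless stops become voiced between vowels).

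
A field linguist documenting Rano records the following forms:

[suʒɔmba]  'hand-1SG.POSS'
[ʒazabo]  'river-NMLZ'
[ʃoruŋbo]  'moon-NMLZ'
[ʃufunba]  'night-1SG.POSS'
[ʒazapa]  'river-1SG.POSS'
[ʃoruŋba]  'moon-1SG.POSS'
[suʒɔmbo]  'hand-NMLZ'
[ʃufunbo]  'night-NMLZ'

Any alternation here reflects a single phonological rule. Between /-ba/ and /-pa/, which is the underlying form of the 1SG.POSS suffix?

The 1SG.POSS morpheme has two allomorphs, [-ba] and [-pa].
By contrast the NMLZ suffix keeps its initial [b] throughout — that segment must be underlying.
So the underlying form is /-pa/, and voiceless stops become voiced after a nasal.

/-pa/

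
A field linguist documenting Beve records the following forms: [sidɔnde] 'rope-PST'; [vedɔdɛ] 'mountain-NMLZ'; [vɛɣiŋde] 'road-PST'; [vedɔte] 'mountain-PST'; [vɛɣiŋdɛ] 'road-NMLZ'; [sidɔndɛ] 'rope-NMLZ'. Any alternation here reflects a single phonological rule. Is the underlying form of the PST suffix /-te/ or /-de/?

The PST morpheme has two allomorphs, [-de] and [-te].
By contrast the NMLZ suffix keeps its initial [d] throughout — that segment must be underlying.
So the underlying form is /-te/, and voiceless stops become voiced after a nasal.

/-te/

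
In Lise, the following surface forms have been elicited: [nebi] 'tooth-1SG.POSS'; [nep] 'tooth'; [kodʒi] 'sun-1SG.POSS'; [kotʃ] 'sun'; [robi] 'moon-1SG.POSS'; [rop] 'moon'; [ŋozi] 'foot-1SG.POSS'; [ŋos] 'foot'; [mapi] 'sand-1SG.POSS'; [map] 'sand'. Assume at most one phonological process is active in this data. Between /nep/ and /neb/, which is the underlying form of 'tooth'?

/neb/

The stem for 'tooth' ends in [b] in [nebi] but [p] in [nep].
If /p/ were underlying and a rule turned it into [b] before the 1SG.POSS suffix, 'sand' would also alternate; but it has [p] in both [mapi] and [map].
The alternation reflects word-final obstruent devoicing: voiced obstruents become voiceless word-finally. /b/ is underlying.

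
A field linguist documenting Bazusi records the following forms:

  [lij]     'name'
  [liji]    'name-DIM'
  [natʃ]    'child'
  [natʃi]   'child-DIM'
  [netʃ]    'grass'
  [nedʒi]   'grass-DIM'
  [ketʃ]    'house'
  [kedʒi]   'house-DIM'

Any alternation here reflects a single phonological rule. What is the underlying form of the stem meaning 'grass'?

/nedʒ/

In [netʃ] and [nedʒi] the final segment of 'grass' alternates: [tʃ] ~ [dʒ].
But 'child' keeps [tʃ] in both environments ([natʃ], [natʃi]), so there is no rule changing /tʃ/ to [dʒ] before the DIM suffix.
The underlying segment must be /dʒ/; voiced obstruents become voiceless word-finally, yielding [tʃ] there.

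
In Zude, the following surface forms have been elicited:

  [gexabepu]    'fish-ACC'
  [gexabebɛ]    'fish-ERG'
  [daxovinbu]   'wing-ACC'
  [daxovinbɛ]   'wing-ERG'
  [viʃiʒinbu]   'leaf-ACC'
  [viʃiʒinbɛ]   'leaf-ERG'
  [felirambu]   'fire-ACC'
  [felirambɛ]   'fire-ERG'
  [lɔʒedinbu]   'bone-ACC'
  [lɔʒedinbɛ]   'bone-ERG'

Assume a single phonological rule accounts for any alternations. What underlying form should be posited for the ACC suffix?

/-pu/

The ACC morpheme has two allomorphs, [-bu] and [-pu].
The ERG suffix, which begins with [b], is invariant after every stem; so [b] is not altered by any rule here.
The ACC suffix is therefore /-pu/ underlyingly, with post-nasal voicing: voiceless stops become voiced after a nasal.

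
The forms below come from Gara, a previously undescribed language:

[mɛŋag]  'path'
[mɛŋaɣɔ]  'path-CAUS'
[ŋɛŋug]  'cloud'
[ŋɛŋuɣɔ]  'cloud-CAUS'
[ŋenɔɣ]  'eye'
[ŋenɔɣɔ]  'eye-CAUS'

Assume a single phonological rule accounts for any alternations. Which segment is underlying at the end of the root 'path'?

The stem for 'path' ends in [g] in [mɛŋag] but [ɣ] in [mɛŋaɣɔ].
Compare 'eye', with invariant [ɣ] in [ŋenɔɣ] and [ŋenɔɣɔ]: an analysis with underlying /ɣ/ and a rule producing [g] in isolation would wrongly predict alternation here too.
The alternation reflects intervocalic spirantization: voiced stops become fricatives between vowels. /g/ is underlying.

/g/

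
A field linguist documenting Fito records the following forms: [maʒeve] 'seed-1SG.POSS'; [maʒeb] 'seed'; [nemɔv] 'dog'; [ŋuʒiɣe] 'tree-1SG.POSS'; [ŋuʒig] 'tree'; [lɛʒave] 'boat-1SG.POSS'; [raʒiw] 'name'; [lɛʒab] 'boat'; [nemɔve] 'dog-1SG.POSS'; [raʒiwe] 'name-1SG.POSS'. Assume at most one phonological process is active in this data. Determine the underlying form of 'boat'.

'boat' shows [b] ~ [v] at the end of the stem ([lɛʒab] vs [lɛʒave]).
But 'dog' keeps [v] in both environments ([nemɔv], [nemɔve]), so there is no rule changing /v/ to [b] in isolation.
So /b/ is underlying, and a rule of intervocalic spirantization — voiced stops become fricatives between vowels — gives [v].

/lɛʒab/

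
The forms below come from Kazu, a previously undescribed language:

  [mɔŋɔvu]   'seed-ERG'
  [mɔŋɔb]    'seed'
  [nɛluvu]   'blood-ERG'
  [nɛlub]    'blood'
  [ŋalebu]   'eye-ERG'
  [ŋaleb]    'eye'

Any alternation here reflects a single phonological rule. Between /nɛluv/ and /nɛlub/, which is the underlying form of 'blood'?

/nɛluv/

In [nɛluvu] and [nɛlub] the final segment of 'blood' alternates: [v] ~ [b].
Compare 'eye', with invariant [b] in [ŋalebu] and [ŋaleb]: an analysis with underlying /b/ and a rule producing [v] before the ERG suffix would wrongly predict alternation here too.
The underlying segment must be /v/; voiced fricatives become stops word-finally, yielding [b] there.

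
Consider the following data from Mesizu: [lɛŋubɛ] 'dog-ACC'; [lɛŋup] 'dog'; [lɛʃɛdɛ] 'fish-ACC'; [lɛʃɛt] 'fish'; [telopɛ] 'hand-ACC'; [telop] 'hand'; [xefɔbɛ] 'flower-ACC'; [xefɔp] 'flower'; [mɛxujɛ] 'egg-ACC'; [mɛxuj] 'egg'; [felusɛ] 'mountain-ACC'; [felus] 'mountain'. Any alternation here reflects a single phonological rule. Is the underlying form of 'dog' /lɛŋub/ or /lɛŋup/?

'dog' shows [b] ~ [p] at the end of the stem ([lɛŋubɛ] vs [lɛŋup]).
The stem 'hand' ([telopɛ], [telop]) shows [p] unchanged in both environments, so [p] cannot be basic with [b] derived before the ACC suffix.
The underlying segment must be /b/; voiced obstruents become voiceless word-finally, yielding [p] there.

/lɛŋub/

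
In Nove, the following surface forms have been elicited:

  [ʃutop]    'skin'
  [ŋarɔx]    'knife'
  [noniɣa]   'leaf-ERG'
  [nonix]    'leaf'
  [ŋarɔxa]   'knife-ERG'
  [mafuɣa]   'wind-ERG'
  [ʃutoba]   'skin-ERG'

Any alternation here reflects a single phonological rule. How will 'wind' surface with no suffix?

The stem for 'leaf' ends in [ɣ] in [noniɣa] but [x] in [nonix].
The stem 'knife' ([ŋarɔxa], [ŋarɔx]) shows [x] unchanged in both environments, so [x] cannot be basic with [ɣ] derived before the ERG suffix.
So /ɣ/ is underlying, and a rule of word-final obstruent devoicing — voiced obstruents become voiceless word-finally — gives [x].
The one attested form of 'wind', [mafuɣa], shows underlying /mafuɣ/. Applying the same rule word-finally gives [mafux].

[mafux]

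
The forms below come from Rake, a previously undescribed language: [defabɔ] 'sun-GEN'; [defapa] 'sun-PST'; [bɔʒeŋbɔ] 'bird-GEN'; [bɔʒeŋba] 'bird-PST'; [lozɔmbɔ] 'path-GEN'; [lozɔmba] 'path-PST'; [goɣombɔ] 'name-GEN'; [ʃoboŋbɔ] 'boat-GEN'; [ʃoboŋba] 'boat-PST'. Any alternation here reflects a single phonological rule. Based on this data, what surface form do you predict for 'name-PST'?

[goɣomba]

The PST suffix surfaces as [-ba] and [-pa], depending on the final segment of the stem.
The GEN suffix, which begins with [b], is invariant after every stem; so [b] is not altered by any rule here.
The PST suffix is therefore /-pa/ underlyingly, with post-nasal voicing: voiceless stops become voiced after a nasal.
After 'name', which ends in a nasal, the suffix surfaces as [-ba], giving [goɣomba].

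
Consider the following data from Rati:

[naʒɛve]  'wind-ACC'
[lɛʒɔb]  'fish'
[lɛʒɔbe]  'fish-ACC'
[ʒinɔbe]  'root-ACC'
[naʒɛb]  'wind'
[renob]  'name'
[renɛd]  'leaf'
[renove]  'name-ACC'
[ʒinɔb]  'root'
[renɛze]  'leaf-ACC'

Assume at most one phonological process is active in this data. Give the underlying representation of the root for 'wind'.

'wind' shows [b] ~ [v] at the end of the stem ([naʒɛb] vs [naʒɛve]).
If /b/ were underlying and a rule turned it into [v] before the ACC suffix, 'fish' would also alternate; but it has [b] in both [lɛʒɔb] and [lɛʒɔbe].
Therefore /v/ is basic and [b] is derived by word-final hardening (voiced fricatives become stops word-finally).
Hence 'wind' is /naʒɛv/ underlyingly.

/naʒɛv/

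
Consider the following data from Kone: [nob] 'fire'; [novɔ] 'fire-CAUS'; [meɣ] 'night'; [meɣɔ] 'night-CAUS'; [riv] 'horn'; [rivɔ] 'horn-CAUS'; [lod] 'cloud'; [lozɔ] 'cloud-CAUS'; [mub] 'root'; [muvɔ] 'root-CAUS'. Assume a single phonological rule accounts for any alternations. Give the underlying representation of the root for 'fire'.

/nob/

The stem for 'fire' ends in [b] in [nob] but [v] in [novɔ].
Compare 'horn', with invariant [v] in [riv] and [rivɔ]: an analysis with underlying /v/ and a rule producing [b] in isolation would wrongly predict alternation here too.
The underlying segment must be /b/; voiced stops become fricatives between vowels, yielding [v] there.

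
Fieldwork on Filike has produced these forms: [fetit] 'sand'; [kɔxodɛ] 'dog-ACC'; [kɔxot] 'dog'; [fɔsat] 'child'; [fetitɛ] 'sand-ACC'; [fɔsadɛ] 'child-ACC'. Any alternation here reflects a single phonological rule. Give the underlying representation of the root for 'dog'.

/kɔxod/

In [kɔxot] and [kɔxodɛ] the final segment of 'dog' alternates: [t] ~ [d].
The stem 'sand' ([fetit], [fetitɛ]) shows [t] unchanged in both environments, so [t] cannot be basic with [d] derived before the ACC suffix.
Therefore /d/ is basic and [t] is derived by word-final obstruent devoicing (voiced obstruents become voiceless word-finally).
The underlying form of 'dog' is therefore /kɔxod/.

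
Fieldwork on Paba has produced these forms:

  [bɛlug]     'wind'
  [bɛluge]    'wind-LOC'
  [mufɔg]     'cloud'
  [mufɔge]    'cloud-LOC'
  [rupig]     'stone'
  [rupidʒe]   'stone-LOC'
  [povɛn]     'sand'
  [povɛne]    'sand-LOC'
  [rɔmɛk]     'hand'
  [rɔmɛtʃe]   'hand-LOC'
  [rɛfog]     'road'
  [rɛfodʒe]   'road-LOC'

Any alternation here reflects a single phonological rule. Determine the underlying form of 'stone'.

In [rupig] and [rupidʒe] the final segment of 'stone' alternates: [g] ~ [dʒ].
But 'wind' keeps [g] in both environments ([bɛlug], [bɛluge]), so there is no rule changing /g/ to [dʒ] before the LOC suffix.
The alternation reflects depalatalization: palato-alveolar /tʃ/ and /dʒ/ become [k] and [g] when no front vowel follows. /dʒ/ is underlying.

/rupidʒ/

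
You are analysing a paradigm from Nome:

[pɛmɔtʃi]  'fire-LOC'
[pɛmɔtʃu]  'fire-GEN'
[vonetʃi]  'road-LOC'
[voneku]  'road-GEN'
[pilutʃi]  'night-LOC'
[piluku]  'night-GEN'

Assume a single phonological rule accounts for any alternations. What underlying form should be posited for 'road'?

/vonek/

In [vonetʃi] and [voneku] the final segment of 'road' alternates: [tʃ] ~ [k].
The stem 'fire' ([pɛmɔtʃi], [pɛmɔtʃu]) shows [tʃ] unchanged in both environments, so [tʃ] cannot be basic with [k] derived before the GEN suffix.
So /k/ is underlying, and a rule of palatalization before a front vowel — /k/ becomes palato-alveolar [tʃ] before a front vowel — gives [tʃ].
So 'road' = /vonek/.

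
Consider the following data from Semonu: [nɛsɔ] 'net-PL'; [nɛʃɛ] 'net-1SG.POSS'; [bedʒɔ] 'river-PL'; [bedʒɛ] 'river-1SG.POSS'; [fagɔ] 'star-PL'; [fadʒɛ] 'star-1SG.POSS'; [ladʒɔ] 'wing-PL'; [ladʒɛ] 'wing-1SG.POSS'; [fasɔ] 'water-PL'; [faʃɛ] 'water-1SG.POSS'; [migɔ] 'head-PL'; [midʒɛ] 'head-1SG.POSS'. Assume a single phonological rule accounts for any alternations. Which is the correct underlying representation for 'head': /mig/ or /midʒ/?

'head' shows [g] ~ [dʒ] at the end of the stem ([migɔ] vs [midʒɛ]).
Compare 'wing', with invariant [dʒ] in [ladʒɔ] and [ladʒɛ]: an analysis with underlying /dʒ/ and a rule producing [g] before the PL suffix would wrongly predict alternation here too.
The alternation reflects palatalization before a front vowel: /g/ and /s/ become palato-alveolar [dʒ] and [ʃ] before a front vowel. /g/ is underlying.

/mig/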